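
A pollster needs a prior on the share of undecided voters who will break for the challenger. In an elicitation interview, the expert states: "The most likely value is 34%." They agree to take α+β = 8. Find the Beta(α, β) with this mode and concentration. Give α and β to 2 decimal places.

α = 3.04, β = 4.96

For α,β > 1 the Beta mode is (α−1)/(α+β−2). With α+β = 8, the mode is (α−1)/6.
Set (α−1)/6 = 0.34 → α = 1 + 0.34·6 = 3.04.
β = 8 − α = 4.96.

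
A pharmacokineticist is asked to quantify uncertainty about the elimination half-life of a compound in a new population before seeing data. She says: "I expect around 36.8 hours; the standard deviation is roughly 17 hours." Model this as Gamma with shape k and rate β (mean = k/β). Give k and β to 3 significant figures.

For Gamma(k, rate β): mean = k/β, variance = k/β², so CV = 1/√k.
CV = SD/mean = 17/36.8 = 0.462, hence k = 1/CV² = 4.69.
Then β = k/mean = 4.69/36.8 = 0.127.

k ≈ 4.69, β ≈ 0.127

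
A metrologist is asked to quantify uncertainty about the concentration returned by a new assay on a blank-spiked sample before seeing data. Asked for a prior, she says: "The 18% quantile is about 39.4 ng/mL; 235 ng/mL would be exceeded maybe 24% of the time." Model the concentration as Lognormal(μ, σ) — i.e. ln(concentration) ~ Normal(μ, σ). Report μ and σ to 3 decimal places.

If T ~ Lognormal(μ,σ) then ln T ~ Normal(μ,σ), so the p-quantile of ln T is μ + z_p·σ.
ln(39.4) = 3.674 and ln(235) = 5.46; z_{0.18} = -0.9154, z_{0.76} = 0.7063.
σ = (5.46 − 3.674)/(0.7063 − (-0.9154)) = 1.101.
μ = 3.674 − (-0.9154)·1.101 = 4.682.

μ ≈ 4.682, σ ≈ 1.101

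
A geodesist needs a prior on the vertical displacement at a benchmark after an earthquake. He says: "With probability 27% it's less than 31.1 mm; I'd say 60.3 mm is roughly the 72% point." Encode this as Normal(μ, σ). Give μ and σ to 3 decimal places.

μ = 46.066, σ = 24.422

The p-quantile of Normal(μ,σ) is μ + z_p·σ, with z_{0.27} = -0.6128 and z_{0.72} = 0.5828.
Eliminate σ: μ = (z₂·x₁ − z₁·x₂)/(z₂ − z₁) = (0.5828·31.1 − (-0.6128)·60.3)/1.196 = 46.066.
Then σ = (x₂ − x₁)/(z₂ − z₁) = (60.3 − 31.1)/1.196 = 24.422.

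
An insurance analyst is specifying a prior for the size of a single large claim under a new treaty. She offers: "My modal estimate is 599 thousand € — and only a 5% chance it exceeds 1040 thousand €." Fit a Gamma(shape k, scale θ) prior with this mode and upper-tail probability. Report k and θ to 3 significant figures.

k ≈ 10.2, θ ≈ 65.3

Gamma(k,θ) with k>1 has mode (k−1)θ, so θ = 599/(k−1).
Need P(X < 1040) = 0.95 with θ tied to k this way. Start at k = 2, θ = 599: P(X<1040) ≈ 0.518.
Too low — raise k to concentrate. Iterating converges to k ≈ 10.2.
Then θ = 599/(10.2−1) ≈ 65.3.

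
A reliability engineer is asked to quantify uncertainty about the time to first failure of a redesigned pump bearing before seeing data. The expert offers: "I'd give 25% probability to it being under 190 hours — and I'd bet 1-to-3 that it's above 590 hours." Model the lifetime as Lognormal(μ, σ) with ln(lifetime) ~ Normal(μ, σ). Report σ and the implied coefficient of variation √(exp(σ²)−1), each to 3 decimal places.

σ ≈ 0.840, CV ≈ 1.012

If T ~ Lognormal(μ,σ) then ln T ~ Normal(μ,σ), so the p-quantile of ln T is μ + z_p·σ.
ln(190) = 5.247 and ln(590) = 6.38; z_{0.25} = -0.6745, z_{0.75} = 0.6745.
σ = (6.38 − 5.247)/(0.6745 − (-0.6745)) = 0.840.
μ = 5.247 − (-0.6745)·0.840 = 5.814.
CV = √(exp(σ²)−1) = √(exp(0.7055)−1) = 1.012.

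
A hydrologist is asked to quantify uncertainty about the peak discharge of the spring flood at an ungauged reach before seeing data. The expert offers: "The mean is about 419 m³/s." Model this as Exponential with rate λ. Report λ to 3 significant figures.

Exponential mean = 1/λ, so λ = 1/419.0 = 0.00239.

λ ≈ 0.00239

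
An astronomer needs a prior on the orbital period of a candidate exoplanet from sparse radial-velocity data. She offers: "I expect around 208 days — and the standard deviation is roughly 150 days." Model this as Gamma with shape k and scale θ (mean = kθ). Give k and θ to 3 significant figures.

k ≈ 1.92, θ ≈ 108

For Gamma(k, scale θ): mean = kθ, variance = kθ², so CV = 1/√k.
CV = SD/mean = 150/208 = 0.7212, hence k = 1/CV² = 1.92.
Then θ = mean/k = 208/1.92 = 108.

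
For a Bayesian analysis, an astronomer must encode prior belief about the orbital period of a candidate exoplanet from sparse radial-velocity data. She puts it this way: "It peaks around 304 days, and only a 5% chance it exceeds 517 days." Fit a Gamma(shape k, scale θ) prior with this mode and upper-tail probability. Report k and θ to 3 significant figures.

Gamma(k,θ) with k>1 has mode (k−1)θ, so θ = 304/(k−1).
Need P(X < 517) = 0.95 with θ tied to k this way. Start at k = 2, θ = 304: P(X<517) ≈ 0.507.
Too low — raise k to concentrate. Iterating converges to k ≈ 10.9.
Then θ = 304/(10.9−1) ≈ 30.7.

k ≈ 10.9, θ ≈ 30.7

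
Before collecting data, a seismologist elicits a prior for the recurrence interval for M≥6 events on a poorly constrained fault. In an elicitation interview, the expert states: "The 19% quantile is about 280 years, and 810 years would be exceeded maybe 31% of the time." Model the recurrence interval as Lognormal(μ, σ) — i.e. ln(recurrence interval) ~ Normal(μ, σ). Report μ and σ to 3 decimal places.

μ ≈ 6.314, σ ≈ 0.773

If T ~ Lognormal(μ,σ) then ln T ~ Normal(μ,σ), so the p-quantile of ln T is μ + z_p·σ.
ln(280) = 5.635 and ln(810) = 6.697; z_{0.19} = -0.8779, z_{0.69} = 0.4959.
σ = (6.697 − 5.635)/(0.4959 − (-0.8779)) = 0.773.
μ = 5.635 − (-0.8779)·0.773 = 6.314.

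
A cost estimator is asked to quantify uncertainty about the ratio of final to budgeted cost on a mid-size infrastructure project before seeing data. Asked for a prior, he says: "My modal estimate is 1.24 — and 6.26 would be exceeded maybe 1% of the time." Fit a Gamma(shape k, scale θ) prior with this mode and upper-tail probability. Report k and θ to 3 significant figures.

k ≈ 2.49, θ ≈ 0.832

Gamma(k,θ) with k>1 has mode (k−1)θ, so θ = 1.24/(k−1).
Need P(X < 6.26) = 0.99 with θ tied to k this way. Start at k = 2, θ = 1.24: P(X<6.26) ≈ 0.961.
Too low — raise k to concentrate. Iterating converges to k ≈ 2.49.
Then θ = 1.24/(2.49−1) ≈ 0.832.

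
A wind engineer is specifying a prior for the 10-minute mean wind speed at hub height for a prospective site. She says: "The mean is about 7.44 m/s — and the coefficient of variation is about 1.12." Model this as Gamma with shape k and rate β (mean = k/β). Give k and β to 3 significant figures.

For Gamma(k, rate β): mean = k/β, variance = k/β², so CV = 1/√k.
CV = 1.12, hence k = 1/CV² = 0.797.
Then β = k/mean = 0.797/7.44 = 0.107.

k ≈ 0.797, β ≈ 0.107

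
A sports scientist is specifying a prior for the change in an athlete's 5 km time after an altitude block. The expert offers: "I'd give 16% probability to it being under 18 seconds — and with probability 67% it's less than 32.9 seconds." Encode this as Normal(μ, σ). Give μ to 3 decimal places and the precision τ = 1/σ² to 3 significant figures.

μ = 28.330, τ = 0.00927

The p-quantile of Normal(μ,σ) is μ + z_p·σ, with z_{0.16} = -0.9945 and z_{0.67} = 0.4399.
Eliminate σ: μ = (z₂·x₁ − z₁·x₂)/(z₂ − z₁) = (0.4399·18 − (-0.9945)·32.9)/1.434 = 28.330.
Then σ = (x₂ − x₁)/(z₂ − z₁) = (32.9 − 18)/1.434 = 10.388.
Precision τ = 1/σ² = 1/10.39² = 0.00927.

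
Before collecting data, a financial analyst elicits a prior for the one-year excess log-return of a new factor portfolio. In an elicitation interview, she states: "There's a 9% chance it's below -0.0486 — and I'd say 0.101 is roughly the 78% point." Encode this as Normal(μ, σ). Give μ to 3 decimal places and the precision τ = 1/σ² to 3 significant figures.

For Normal(μ,σ), the p-quantile is μ + z_p·σ. Here z_{0.09} = -1.341, z_{0.78} = 0.7722.
So -0.0486 = μ − 1.341σ and 0.101 = μ + 0.7722σ.
Subtracting: σ = (0.101 − -0.0486)/(0.7722 − (-1.341)) = 0.071.
Then μ = -0.0486 − (-1.341)·0.071 = 0.046.
Precision τ = 1/σ² = 1/0.0708² = 199.

μ = 0.046, τ = 199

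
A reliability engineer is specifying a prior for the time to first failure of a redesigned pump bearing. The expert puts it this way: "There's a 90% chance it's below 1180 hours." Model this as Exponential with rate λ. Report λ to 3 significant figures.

P(T < 1180.0) = 1 − e^(−λ·1180.0) = 0.9, so λ = −ln(1−0.9)/1180.0 = −ln(0.1)/1180.0 = 0.00195.

λ ≈ 0.00195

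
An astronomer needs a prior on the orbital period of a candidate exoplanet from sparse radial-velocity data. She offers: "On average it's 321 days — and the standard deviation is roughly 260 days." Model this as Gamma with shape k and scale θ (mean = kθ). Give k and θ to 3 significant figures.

k ≈ 1.52, θ ≈ 211

For Gamma(k, scale θ): mean = kθ, variance = kθ², so CV = 1/√k.
CV = SD/mean = 260/321 = 0.81, hence k = 1/CV² = 1.52.
Then θ = mean/k = 321/1.52 = 211.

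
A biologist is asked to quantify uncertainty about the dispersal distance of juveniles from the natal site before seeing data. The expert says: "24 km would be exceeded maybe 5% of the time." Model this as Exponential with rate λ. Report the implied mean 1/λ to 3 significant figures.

mean ≈ 8.01 km

P(T > 24.0) = e^(−λ·24.0) = 0.05, so λ = −ln(0.05)/24.0 = 0.125.
Mean = 1/λ = 8.01 km.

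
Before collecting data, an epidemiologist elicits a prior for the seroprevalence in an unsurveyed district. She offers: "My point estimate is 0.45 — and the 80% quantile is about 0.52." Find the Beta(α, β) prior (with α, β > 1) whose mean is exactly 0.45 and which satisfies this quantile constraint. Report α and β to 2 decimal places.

With mean 0.45 fixed, write α = 0.45s, β = 0.55s where s = α+β.
Need P(θ < 0.52) = 0.8 under Beta(0.45s, 0.55s). Normal approximation: (q−m)/√(m(1−m)/s) ≈ z_{0.8} = 0.842, so s ≈ 0.45·0.55·(0.842)²/(0.52−0.45)² = 35.8.
At s = 35.8: P(θ<0.52) ≈ 0.800. Adjusting to match 0.8 gives s ≈ 35.64.
So α = 0.45·35.64 ≈ 16.04, β = 0.55·35.64 ≈ 19.60.

α ≈ 16.04, β ≈ 19.60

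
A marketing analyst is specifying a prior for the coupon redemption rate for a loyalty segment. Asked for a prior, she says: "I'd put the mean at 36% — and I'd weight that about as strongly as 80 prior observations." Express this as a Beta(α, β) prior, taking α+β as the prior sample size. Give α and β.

α = 28.8, β = 51.2

Under the effective-sample-size interpretation, Beta(α, β) has prior mean α/(α+β) and prior sample size α+β.
So α+β = 80 and α/(α+β) = 0.36, giving α = 0.36·80 = 28.8 and β = 80 − 28.8 = 51.2.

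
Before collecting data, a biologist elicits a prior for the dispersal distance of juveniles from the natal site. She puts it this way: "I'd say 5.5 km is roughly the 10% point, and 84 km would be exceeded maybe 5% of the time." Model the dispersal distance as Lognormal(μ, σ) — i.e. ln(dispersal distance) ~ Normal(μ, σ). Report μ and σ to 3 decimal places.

If T ~ Lognormal(μ,σ) then ln T ~ Normal(μ,σ), so the p-quantile of ln T is μ + z_p·σ.
ln(5.5) = 1.705 and ln(84) = 4.431; z_{0.1} = -1.282, z_{0.95} = 1.645.
σ = (4.431 − 1.705)/(1.645 − (-1.282)) = 0.932.
μ = 1.705 − (-1.282)·0.932 = 2.899.

μ ≈ 2.899, σ ≈ 0.932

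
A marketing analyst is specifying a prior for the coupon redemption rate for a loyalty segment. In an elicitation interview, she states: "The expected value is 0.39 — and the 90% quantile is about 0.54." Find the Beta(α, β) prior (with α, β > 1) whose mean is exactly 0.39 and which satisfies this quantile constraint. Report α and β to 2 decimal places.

α ≈ 6.88, β ≈ 10.76

With mean 0.39 fixed, write α = 0.39s, β = 0.61s where s = α+β.
Need P(θ < 0.54) = 0.9 under Beta(0.39s, 0.61s). Normal approximation: (q−m)/√(m(1−m)/s) ≈ z_{0.9} = 1.28, so s ≈ 0.39·0.61·(1.28)²/(0.54−0.39)² = 17.4.
At s = 17.4: P(θ<0.54) ≈ 0.898. Adjusting to match 0.9 gives s ≈ 17.65.
So α = 0.39·17.65 ≈ 6.88, β = 0.61·17.65 ≈ 10.76.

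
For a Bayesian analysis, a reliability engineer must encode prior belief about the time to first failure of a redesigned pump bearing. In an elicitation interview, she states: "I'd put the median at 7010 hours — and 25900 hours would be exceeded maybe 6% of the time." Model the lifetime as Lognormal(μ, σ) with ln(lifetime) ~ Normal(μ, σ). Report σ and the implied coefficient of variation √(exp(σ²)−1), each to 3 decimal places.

σ ≈ 0.841, CV ≈ 1.013

If T ~ Lognormal(μ,σ) then ln T ~ Normal(μ,σ), so the p-quantile of ln T is μ + z_p·σ.
ln(7010) = 8.855 and ln(25900) = 10.16; z_{0.5} = 0, z_{0.94} = 1.555.
σ = (10.16 − 8.855)/(1.555 − (0)) = 0.841.
μ = 8.855 − (0)·0.841 = 8.855.
CV = √(exp(σ²)−1) = √(exp(0.7066)−1) = 1.013.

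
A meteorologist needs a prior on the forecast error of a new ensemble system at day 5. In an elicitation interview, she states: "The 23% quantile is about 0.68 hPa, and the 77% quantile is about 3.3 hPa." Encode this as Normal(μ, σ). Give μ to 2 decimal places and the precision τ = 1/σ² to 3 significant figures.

μ = 1.99, τ = 0.318

For Normal(μ,σ), the p-quantile is μ + z_p·σ. Here z_{0.23} = -0.7388, z_{0.77} = 0.7388.
So 0.68 = μ − 0.7388σ and 3.3 = μ + 0.7388σ.
Subtracting: σ = (3.3 − 0.68)/(0.7388 − (-0.7388)) = 1.77.
Then μ = 0.68 − (-0.7388)·1.77 = 1.99.
Precision τ = 1/σ² = 1/1.773² = 0.318.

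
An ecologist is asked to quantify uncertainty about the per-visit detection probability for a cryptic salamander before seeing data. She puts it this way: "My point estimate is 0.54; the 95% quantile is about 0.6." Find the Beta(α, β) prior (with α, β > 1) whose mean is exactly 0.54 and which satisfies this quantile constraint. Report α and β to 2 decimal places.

With mean 0.54 fixed, write α = 0.54s, β = 0.46s where s = α+β.
Need P(θ < 0.6) = 0.95 under Beta(0.54s, 0.46s). Normal approximation: (q−m)/√(m(1−m)/s) ≈ z_{0.95} = 1.64, so s ≈ 0.54·0.46·(1.64)²/(0.6−0.54)² = 186.7.
At s = 186.7: P(θ<0.6) ≈ 0.951. Adjusting to match 0.95 gives s ≈ 184.29.
So α = 0.54·184.29 ≈ 99.52, β = 0.46·184.29 ≈ 84.77.

α ≈ 99.52, β ≈ 84.77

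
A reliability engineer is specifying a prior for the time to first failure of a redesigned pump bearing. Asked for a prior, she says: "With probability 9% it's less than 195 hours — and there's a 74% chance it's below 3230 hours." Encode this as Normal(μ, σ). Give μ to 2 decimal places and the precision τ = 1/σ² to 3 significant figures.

The p-quantile of Normal(μ,σ) is μ + z_p·σ, with z_{0.09} = -1.341 and z_{0.74} = 0.6433.
Eliminate σ: μ = (z₂·x₁ − z₁·x₂)/(z₂ − z₁) = (0.6433·195 − (-1.341)·3230)/1.984 = 2245.90.
Then σ = (x₂ − x₁)/(z₂ − z₁) = (3230 − 195)/1.984 = 1529.66.
Precision τ = 1/σ² = 1/1530² = 4.27e-07.

μ = 2245.90, τ = 4.27e-07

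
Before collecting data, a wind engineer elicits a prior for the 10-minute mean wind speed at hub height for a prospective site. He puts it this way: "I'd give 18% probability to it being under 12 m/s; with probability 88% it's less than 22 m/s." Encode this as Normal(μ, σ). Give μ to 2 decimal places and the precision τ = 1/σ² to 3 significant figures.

μ = 16.38, τ = 0.0437

For Normal(μ,σ), the p-quantile is μ + z_p·σ. Here z_{0.18} = -0.9154, z_{0.88} = 1.175.
So 12 = μ − 0.9154σ and 22 = μ + 1.175σ.
Subtracting: σ = (22 − 12)/(1.175 − (-0.9154)) = 4.78.
Then μ = 12 − (-0.9154)·4.78 = 16.38.
Precision τ = 1/σ² = 1/4.784² = 0.0437.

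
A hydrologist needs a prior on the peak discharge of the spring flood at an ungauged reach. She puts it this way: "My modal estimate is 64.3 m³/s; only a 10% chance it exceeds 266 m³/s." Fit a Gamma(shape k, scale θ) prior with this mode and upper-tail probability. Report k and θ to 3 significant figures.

k ≈ 1.91, θ ≈ 70.9

Gamma(k,θ) with k>1 has mode (k−1)θ, so θ = 64.3/(k−1).
Need P(X < 266) = 0.9 with θ tied to k this way. Start at k = 2, θ = 64.3: P(X<266) ≈ 0.918.
Too high — lower k to spread out. Iterating converges to k ≈ 1.91.
Then θ = 64.3/(1.91−1) ≈ 70.9.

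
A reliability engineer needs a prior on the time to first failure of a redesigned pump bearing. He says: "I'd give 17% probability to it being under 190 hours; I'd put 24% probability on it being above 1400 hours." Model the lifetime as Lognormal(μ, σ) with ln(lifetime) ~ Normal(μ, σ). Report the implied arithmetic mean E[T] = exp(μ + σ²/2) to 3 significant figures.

E[T] ≈ 1230 hours

If T ~ Lognormal(μ,σ) then ln T ~ Normal(μ,σ), so the p-quantile of ln T is μ + z_p·σ.
ln(190) = 5.247 and ln(1400) = 7.244; z_{0.17} = -0.9542, z_{0.76} = 0.7063.
σ = (7.244 − 5.247)/(0.7063 − (-0.9542)) = 1.203.
μ = 5.247 − (-0.9542)·1.203 = 6.395.
E[T] = exp(μ + σ²/2) = exp(6.395 + 0.7234) = 1230 hours.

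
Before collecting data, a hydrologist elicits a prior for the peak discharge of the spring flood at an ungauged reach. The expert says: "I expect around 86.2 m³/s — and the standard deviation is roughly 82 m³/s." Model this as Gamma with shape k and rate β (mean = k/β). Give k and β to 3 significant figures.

For Gamma(k, rate β): mean = k/β, variance = k/β², so CV = 1/√k.
CV = SD/mean = 82/86.2 = 0.9513, hence k = 1/CV² = 1.11.
Then β = k/mean = 1.11/86.2 = 0.0128.

k ≈ 1.11, β ≈ 0.0128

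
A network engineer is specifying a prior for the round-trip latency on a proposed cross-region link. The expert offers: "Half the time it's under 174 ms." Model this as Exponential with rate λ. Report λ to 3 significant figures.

Exponential median = ln 2 / λ, so λ = ln 2 / 174.0 = 0.00398.

λ ≈ 0.00398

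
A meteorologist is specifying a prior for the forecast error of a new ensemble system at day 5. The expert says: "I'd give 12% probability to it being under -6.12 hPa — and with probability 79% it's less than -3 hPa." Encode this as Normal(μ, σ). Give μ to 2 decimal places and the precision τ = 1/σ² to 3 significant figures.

μ = -4.27, τ = 0.403

The p-quantile of Normal(μ,σ) is μ + z_p·σ, with z_{0.12} = -1.175 and z_{0.79} = 0.8064.
Eliminate σ: μ = (z₂·x₁ − z₁·x₂)/(z₂ − z₁) = (0.8064·-6.12 − (-1.175)·-3)/1.981 = -4.27.
Then σ = (x₂ − x₁)/(z₂ − z₁) = (-3 − -6.12)/1.981 = 1.57.
Precision τ = 1/σ² = 1/1.575² = 0.403.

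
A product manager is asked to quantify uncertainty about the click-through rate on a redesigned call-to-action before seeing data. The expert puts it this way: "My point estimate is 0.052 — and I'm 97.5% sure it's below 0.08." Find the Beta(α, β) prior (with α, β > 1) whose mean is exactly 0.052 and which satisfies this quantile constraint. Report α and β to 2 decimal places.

α ≈ 15.36, β ≈ 280.04

With mean 0.052 fixed, write α = 0.052s, β = 0.948s where s = α+β.
Need P(θ < 0.08) = 0.975 under Beta(0.052s, 0.948s). Normal approximation: (q−m)/√(m(1−m)/s) ≈ z_{0.975} = 1.96, so s ≈ 0.052·0.948·(1.96)²/(0.08−0.052)² = 241.5.
At s = 241.5: P(θ<0.08) ≈ 0.963. Adjusting to match 0.975 gives s ≈ 295.40.
So α = 0.052·295.40 ≈ 15.36, β = 0.948·295.40 ≈ 280.04.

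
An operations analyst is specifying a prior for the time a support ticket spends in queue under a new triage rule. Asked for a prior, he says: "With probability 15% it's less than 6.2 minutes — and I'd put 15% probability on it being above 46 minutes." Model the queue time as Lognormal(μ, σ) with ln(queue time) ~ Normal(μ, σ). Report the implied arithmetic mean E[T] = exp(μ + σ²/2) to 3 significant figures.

E[T] ≈ 26.9 minutes

If T ~ Lognormal(μ,σ) then ln T ~ Normal(μ,σ), so the p-quantile of ln T is μ + z_p·σ.
ln(6.2) = 1.825 and ln(46) = 3.829; z_{0.15} = -1.036, z_{0.85} = 1.036.
σ = (3.829 − 1.825)/(1.036 − (-1.036)) = 0.967.
μ = 1.825 − (-1.036)·0.967 = 2.827.
E[T] = exp(μ + σ²/2) = exp(2.827 + 0.4674) = 26.9 minutes.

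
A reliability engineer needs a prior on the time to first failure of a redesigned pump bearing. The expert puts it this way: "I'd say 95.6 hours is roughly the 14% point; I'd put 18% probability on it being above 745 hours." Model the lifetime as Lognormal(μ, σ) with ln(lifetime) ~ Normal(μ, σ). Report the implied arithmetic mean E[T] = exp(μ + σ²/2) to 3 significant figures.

E[T] ≈ 493 hours

If T ~ Lognormal(μ,σ) then ln T ~ Normal(μ,σ), so the p-quantile of ln T is μ + z_p·σ.
ln(95.6) = 4.56 and ln(745) = 6.613; z_{0.14} = -1.08, z_{0.82} = 0.9154.
σ = (6.613 − 4.56)/(0.9154 − (-1.08)) = 1.029.
μ = 4.56 − (-1.08)·1.029 = 5.672.
E[T] = exp(μ + σ²/2) = exp(5.672 + 0.5292) = 493 hours.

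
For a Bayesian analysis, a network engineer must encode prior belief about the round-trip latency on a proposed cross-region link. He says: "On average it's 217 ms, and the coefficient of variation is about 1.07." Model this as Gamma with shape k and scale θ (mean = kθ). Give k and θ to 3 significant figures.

For Gamma(k, scale θ): mean = kθ, variance = kθ², so CV = 1/√k.
CV = 1.07, hence k = 1/CV² = 0.873.
Then θ = mean/k = 217/0.873 = 248.

k ≈ 0.873, θ ≈ 248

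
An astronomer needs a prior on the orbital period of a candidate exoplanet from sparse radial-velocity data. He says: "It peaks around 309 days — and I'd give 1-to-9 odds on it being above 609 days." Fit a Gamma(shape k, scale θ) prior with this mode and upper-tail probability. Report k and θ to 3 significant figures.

k ≈ 5.16, θ ≈ 74.2

Gamma(k,θ) with k>1 has mode (k−1)θ, so θ = 309/(k−1).
Need P(X < 609) = 0.9 with θ tied to k this way. Start at k = 2, θ = 309: P(X<609) ≈ 0.586.
Too low — raise k to concentrate. Iterating converges to k ≈ 5.16.
Then θ = 309/(5.16−1) ≈ 74.2.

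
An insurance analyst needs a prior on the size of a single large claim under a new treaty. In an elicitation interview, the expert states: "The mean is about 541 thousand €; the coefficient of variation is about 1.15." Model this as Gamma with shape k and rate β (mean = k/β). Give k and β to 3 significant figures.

k ≈ 0.756, β ≈ 0.0014

For Gamma(k, rate β): mean = k/β, variance = k/β², so CV = 1/√k.
CV = 1.15, hence k = 1/CV² = 0.756.
Then β = k/mean = 0.756/541 = 0.0014.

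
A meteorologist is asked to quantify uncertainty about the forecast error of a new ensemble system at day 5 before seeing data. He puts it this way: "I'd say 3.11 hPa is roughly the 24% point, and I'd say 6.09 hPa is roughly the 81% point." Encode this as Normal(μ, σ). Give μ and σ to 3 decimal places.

The p-quantile of Normal(μ,σ) is μ + z_p·σ, with z_{0.24} = -0.7063 and z_{0.81} = 0.8779.
Eliminate σ: μ = (z₂·x₁ − z₁·x₂)/(z₂ − z₁) = (0.8779·3.11 − (-0.7063)·6.09)/1.584 = 4.439.
Then σ = (x₂ − x₁)/(z₂ − z₁) = (6.09 − 3.11)/1.584 = 1.881.

μ = 4.439, σ = 1.881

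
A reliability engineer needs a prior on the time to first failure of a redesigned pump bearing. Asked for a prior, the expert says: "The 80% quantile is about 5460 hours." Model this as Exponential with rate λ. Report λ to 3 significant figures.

P(T < 5460.0) = 1 − e^(−λ·5460.0) = 0.8, so λ = −ln(1−0.8)/5460.0 = −ln(0.2)/5460.0 = 0.000295.

λ ≈ 0.000295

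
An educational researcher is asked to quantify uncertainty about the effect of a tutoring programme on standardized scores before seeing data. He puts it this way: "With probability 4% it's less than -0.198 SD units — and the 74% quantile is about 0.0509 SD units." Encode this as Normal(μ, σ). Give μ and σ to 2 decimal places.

The p-quantile of Normal(μ,σ) is μ + z_p·σ, with z_{0.04} = -1.751 and z_{0.74} = 0.6433.
Eliminate σ: μ = (z₂·x₁ − z₁·x₂)/(z₂ − z₁) = (0.6433·-0.198 − (-1.751)·0.0509)/2.394 = -0.02.
Then σ = (x₂ − x₁)/(z₂ − z₁) = (0.0509 − -0.198)/2.394 = 0.10.

μ = -0.02, σ = 0.10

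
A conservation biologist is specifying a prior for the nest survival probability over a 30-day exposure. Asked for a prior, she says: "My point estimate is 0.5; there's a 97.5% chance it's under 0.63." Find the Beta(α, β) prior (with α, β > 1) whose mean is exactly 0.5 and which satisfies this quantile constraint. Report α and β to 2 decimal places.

α ≈ 27.69, β ≈ 27.69

With mean 0.5 fixed, write α = 0.5s, β = 0.5s where s = α+β.
Need P(θ < 0.63) = 0.975 under Beta(0.5s, 0.5s). Normal approximation: (q−m)/√(m(1−m)/s) ≈ z_{0.975} = 1.96, so s ≈ 0.5·0.5·(1.96)²/(0.63−0.5)² = 56.8.
At s = 56.8: P(θ<0.63) ≈ 0.976. Adjusting to match 0.975 gives s ≈ 55.38.
So α = 0.5·55.38 ≈ 27.69, β = 0.5·55.38 ≈ 27.69.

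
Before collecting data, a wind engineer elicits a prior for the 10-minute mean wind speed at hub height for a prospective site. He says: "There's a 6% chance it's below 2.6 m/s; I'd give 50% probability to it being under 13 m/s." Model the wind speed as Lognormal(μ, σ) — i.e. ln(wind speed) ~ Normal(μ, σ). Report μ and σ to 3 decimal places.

μ ≈ 2.565, σ ≈ 1.035

If T ~ Lognormal(μ,σ) then ln T ~ Normal(μ,σ), so the p-quantile of ln T is μ + z_p·σ.
ln(2.6) = 0.9555 and ln(13) = 2.565; z_{0.06} = -1.555, z_{0.5} = 0.
σ = (2.565 − 0.9555)/(0 − (-1.555)) = 1.035.
μ = 0.9555 − (-1.555)·1.035 = 2.565.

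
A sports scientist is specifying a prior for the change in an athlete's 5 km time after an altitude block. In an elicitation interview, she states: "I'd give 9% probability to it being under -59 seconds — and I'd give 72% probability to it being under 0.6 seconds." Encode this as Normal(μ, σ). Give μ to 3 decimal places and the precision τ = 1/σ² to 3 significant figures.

The p-quantile of Normal(μ,σ) is μ + z_p·σ, with z_{0.09} = -1.341 and z_{0.72} = 0.5828.
Eliminate σ: μ = (z₂·x₁ − z₁·x₂)/(z₂ − z₁) = (0.5828·-59 − (-1.341)·0.6)/1.924 = -17.459.
Then σ = (x₂ − x₁)/(z₂ − z₁) = (0.6 − -59)/1.924 = 30.984.
Precision τ = 1/σ² = 1/30.98² = 0.00104.

μ = -17.459, τ = 0.00104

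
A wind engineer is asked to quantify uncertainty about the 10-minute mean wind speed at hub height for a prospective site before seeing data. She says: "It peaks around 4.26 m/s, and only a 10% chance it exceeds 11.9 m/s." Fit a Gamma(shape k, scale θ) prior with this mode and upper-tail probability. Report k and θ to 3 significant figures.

k ≈ 2.81, θ ≈ 2.35

Gamma(k,θ) with k>1 has mode (k−1)θ, so θ = 4.26/(k−1).
Need P(X < 11.9) = 0.9 with θ tied to k this way. Start at k = 2, θ = 4.26: P(X<11.9) ≈ 0.768.
Too low — raise k to concentrate. Iterating converges to k ≈ 2.81.
Then θ = 4.26/(2.81−1) ≈ 2.35.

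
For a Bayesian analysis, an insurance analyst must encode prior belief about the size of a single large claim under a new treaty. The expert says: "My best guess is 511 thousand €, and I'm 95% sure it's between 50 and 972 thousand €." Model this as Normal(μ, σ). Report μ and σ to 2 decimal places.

A symmetric 95% interval runs μ ± z·σ with z = 1.96.
Half-width = 461, so σ = 461/1.96 = 235.21.
μ is the stated best guess, 511.00.

μ = 511.00, σ = 235.21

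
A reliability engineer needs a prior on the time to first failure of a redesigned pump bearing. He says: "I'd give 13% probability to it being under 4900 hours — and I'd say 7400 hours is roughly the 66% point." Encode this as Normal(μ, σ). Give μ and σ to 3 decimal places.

μ = 6729.918, σ = 1624.585

For Normal(μ,σ), the p-quantile is μ + z_p·σ. Here z_{0.13} = -1.126, z_{0.66} = 0.4125.
So 4900 = μ − 1.126σ and 7400 = μ + 0.4125σ.
Subtracting: σ = (7400 − 4900)/(0.4125 − (-1.126)) = 1624.585.
Then μ = 4900 − (-1.126)·1624.585 = 6729.918.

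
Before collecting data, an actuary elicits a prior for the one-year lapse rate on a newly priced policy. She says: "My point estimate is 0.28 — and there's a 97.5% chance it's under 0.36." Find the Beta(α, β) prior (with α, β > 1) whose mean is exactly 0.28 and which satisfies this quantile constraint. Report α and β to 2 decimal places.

With mean 0.28 fixed, write α = 0.28s, β = 0.72s where s = α+β.
Need P(θ < 0.36) = 0.975 under Beta(0.28s, 0.72s). Normal approximation: (q−m)/√(m(1−m)/s) ≈ z_{0.975} = 1.96, so s ≈ 0.28·0.72·(1.96)²/(0.36−0.28)² = 121.0.
At s = 121.0: P(θ<0.36) ≈ 0.971. Adjusting to match 0.975 gives s ≈ 129.74.
So α = 0.28·129.74 ≈ 36.33, β = 0.72·129.74 ≈ 93.41.

α ≈ 36.33, β ≈ 93.41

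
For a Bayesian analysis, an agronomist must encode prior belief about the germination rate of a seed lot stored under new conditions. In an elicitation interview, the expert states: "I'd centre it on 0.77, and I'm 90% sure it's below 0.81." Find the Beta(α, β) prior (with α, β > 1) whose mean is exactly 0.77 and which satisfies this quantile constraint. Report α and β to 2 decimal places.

With mean 0.77 fixed, write α = 0.77s, β = 0.23s where s = α+β.
Need P(θ < 0.81) = 0.9 under Beta(0.77s, 0.23s). Normal approximation: (q−m)/√(m(1−m)/s) ≈ z_{0.9} = 1.28, so s ≈ 0.77·0.23·(1.28)²/(0.81−0.77)² = 181.8.
At s = 181.8: P(θ<0.81) ≈ 0.904. Adjusting to match 0.9 gives s ≈ 175.07.
So α = 0.77·175.07 ≈ 134.80, β = 0.23·175.07 ≈ 40.27.

α ≈ 134.80, β ≈ 40.27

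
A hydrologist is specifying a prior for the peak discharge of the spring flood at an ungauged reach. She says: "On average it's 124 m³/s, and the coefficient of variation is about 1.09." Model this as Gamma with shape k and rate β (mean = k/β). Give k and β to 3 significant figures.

For Gamma(k, rate β): mean = k/β, variance = k/β², so CV = 1/√k.
CV = 1.09, hence k = 1/CV² = 0.842.
Then β = k/mean = 0.842/124 = 0.00679.

k ≈ 0.842, β ≈ 0.00679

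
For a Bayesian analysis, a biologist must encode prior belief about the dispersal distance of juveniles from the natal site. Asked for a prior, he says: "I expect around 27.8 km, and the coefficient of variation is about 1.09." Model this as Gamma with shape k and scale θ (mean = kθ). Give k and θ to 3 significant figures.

For Gamma(k, scale θ): mean = kθ, variance = kθ², so CV = 1/√k.
CV = 1.09, hence k = 1/CV² = 0.842.
Then θ = mean/k = 27.8/0.842 = 33.

k ≈ 0.842, θ ≈ 33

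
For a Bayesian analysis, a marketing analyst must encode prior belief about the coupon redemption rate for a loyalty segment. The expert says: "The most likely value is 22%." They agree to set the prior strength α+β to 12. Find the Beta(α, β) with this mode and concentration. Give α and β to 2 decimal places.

α = 3.20, β = 8.80

For α,β > 1 the Beta mode is (α−1)/(α+β−2). With α+β = 12, the mode is (α−1)/10.
Set (α−1)/10 = 0.22 → α = 1 + 0.22·10 = 3.20.
β = 12 − α = 8.80.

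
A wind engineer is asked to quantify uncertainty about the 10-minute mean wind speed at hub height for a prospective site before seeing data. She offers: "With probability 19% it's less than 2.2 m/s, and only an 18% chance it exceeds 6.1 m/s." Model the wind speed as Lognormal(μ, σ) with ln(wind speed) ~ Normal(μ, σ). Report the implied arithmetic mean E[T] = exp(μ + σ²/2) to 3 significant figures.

E[T] ≈ 4.26 m/s

If T ~ Lognormal(μ,σ) then ln T ~ Normal(μ,σ), so the p-quantile of ln T is μ + z_p·σ.
ln(2.2) = 0.7885 and ln(6.1) = 1.808; z_{0.19} = -0.8779, z_{0.82} = 0.9154.
σ = (1.808 − 0.7885)/(0.9154 − (-0.8779)) = 0.569.
μ = 0.7885 − (-0.8779)·0.569 = 1.288.
E[T] = exp(μ + σ²/2) = exp(1.288 + 0.1617) = 4.26 m/s.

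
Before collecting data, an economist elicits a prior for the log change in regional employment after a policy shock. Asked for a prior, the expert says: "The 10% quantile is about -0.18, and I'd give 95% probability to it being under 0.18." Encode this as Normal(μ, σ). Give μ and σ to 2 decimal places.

μ = -0.02, σ = 0.12

The p-quantile of Normal(μ,σ) is μ + z_p·σ, with z_{0.1} = -1.282 and z_{0.95} = 1.645.
Eliminate σ: μ = (z₂·x₁ − z₁·x₂)/(z₂ − z₁) = (1.645·-0.18 − (-1.282)·0.18)/2.926 = -0.02.
Then σ = (x₂ − x₁)/(z₂ − z₁) = (0.18 − -0.18)/2.926 = 0.12.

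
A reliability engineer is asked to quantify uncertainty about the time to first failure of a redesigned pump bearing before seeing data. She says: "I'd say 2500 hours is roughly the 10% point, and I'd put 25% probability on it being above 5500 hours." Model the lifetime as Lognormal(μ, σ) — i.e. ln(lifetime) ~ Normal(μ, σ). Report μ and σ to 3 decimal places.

μ ≈ 8.341, σ ≈ 0.403

If T ~ Lognormal(μ,σ) then ln T ~ Normal(μ,σ), so the p-quantile of ln T is μ + z_p·σ.
ln(2500) = 7.824 and ln(5500) = 8.613; z_{0.1} = -1.282, z_{0.75} = 0.6745.
σ = (8.613 − 7.824)/(0.6745 − (-1.282)) = 0.403.
μ = 7.824 − (-1.282)·0.403 = 8.341.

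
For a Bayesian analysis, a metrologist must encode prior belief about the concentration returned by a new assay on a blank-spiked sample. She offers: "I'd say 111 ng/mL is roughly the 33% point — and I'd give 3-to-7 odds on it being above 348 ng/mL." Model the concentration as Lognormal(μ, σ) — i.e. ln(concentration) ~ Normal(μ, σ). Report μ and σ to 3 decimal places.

If T ~ Lognormal(μ,σ) then ln T ~ Normal(μ,σ), so the p-quantile of ln T is μ + z_p·σ.
ln(111) = 4.71 and ln(348) = 5.852; z_{0.33} = -0.4399, z_{0.7} = 0.5244.
σ = (5.852 − 4.71)/(0.5244 − (-0.4399)) = 1.185.
μ = 4.71 − (-0.4399)·1.185 = 5.231.

μ ≈ 5.231, σ ≈ 1.185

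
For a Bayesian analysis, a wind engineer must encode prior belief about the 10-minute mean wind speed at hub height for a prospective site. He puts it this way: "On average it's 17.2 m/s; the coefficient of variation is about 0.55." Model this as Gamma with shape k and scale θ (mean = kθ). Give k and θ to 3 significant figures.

For Gamma(k, scale θ): mean = kθ, variance = kθ², so CV = 1/√k.
CV = 0.55, hence k = 1/CV² = 3.31.
Then θ = mean/k = 17.2/3.31 = 5.2.

k ≈ 3.31, θ ≈ 5.2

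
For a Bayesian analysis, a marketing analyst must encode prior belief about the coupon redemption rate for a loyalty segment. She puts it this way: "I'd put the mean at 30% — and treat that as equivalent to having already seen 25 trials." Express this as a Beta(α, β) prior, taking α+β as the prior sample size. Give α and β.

Under the effective-sample-size interpretation, Beta(α, β) has prior mean α/(α+β) and prior sample size α+β.
So α+β = 25 and α/(α+β) = 0.3, giving α = 0.3·25 = 7.5 and β = 25 − 7.5 = 17.5.

α = 7.5, β = 17.5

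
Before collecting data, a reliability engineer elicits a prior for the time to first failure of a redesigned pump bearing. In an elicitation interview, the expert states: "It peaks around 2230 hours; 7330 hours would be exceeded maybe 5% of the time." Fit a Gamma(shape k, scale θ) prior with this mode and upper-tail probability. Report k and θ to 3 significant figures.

Gamma(k,θ) with k>1 has mode (k−1)θ, so θ = 2230/(k−1).
Need P(X < 7330) = 0.95 with θ tied to k this way. Start at k = 2, θ = 2230: P(X<7330) ≈ 0.840.
Too low — raise k to concentrate. Iterating converges to k ≈ 2.84.
Then θ = 2230/(2.84−1) ≈ 1210.

k ≈ 2.84, θ ≈ 1210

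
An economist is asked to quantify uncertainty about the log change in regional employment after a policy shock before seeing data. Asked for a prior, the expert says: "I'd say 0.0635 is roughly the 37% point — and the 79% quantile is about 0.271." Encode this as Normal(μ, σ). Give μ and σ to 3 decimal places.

The p-quantile of Normal(μ,σ) is μ + z_p·σ, with z_{0.37} = -0.3319 and z_{0.79} = 0.8064.
Eliminate σ: μ = (z₂·x₁ − z₁·x₂)/(z₂ − z₁) = (0.8064·0.0635 − (-0.3319)·0.271)/1.138 = 0.124.
Then σ = (x₂ − x₁)/(z₂ − z₁) = (0.271 − 0.0635)/1.138 = 0.182.

μ = 0.124, σ = 0.182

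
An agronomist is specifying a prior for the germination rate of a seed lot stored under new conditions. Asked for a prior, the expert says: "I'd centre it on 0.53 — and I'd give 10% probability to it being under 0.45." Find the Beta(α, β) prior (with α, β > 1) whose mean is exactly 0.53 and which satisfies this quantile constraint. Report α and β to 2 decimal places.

With mean 0.53 fixed, write α = 0.53s, β = 0.47s where s = α+β.
Need P(θ < 0.45) = 0.1 under Beta(0.53s, 0.47s). Normal approximation: (q−m)/√(m(1−m)/s) ≈ z_{0.1} = -1.28, so s ≈ 0.53·0.47·(-1.28)²/(0.45−0.53)² = 63.9.
At s = 63.9: P(θ<0.45) ≈ 0.100. Adjusting to match 0.1 gives s ≈ 63.92.
So α = 0.53·63.92 ≈ 33.88, β = 0.47·63.92 ≈ 30.04.

α ≈ 33.88, β ≈ 30.04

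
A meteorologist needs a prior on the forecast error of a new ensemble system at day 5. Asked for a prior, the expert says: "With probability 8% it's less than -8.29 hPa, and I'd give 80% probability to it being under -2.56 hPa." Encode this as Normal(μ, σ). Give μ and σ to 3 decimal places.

μ = -4.706, σ = 2.550

For Normal(μ,σ), the p-quantile is μ + z_p·σ. Here z_{0.08} = -1.405, z_{0.8} = 0.8416.
So -8.29 = μ − 1.405σ and -2.56 = μ + 0.8416σ.
Subtracting: σ = (-2.56 − -8.29)/(0.8416 − (-1.405)) = 2.550.
Then μ = -8.29 − (-1.405)·2.550 = -4.706.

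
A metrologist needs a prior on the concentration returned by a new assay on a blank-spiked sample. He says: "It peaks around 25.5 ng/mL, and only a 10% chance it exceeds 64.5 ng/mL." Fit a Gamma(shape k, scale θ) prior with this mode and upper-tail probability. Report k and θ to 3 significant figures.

k ≈ 3.23, θ ≈ 11.4

Gamma(k,θ) with k>1 has mode (k−1)θ, so θ = 25.5/(k−1).
Need P(X < 64.5) = 0.9 with θ tied to k this way. Start at k = 2, θ = 25.5: P(X<64.5) ≈ 0.719.
Too low — raise k to concentrate. Iterating converges to k ≈ 3.23.
Then θ = 25.5/(3.23−1) ≈ 11.4.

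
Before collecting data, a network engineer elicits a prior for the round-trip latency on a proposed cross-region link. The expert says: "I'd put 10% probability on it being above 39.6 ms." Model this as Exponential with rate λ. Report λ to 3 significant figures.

λ ≈ 0.0581

P(T > 39.6) = e^(−λ·39.6) = 0.1, so λ = −ln(0.1)/39.6 = 0.0581.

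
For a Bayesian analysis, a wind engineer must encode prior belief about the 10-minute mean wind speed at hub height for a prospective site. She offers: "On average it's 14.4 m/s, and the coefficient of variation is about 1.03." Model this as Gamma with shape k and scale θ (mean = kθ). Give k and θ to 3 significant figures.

For Gamma(k, scale θ): mean = kθ, variance = kθ², so CV = 1/√k.
CV = 1.03, hence k = 1/CV² = 0.943.
Then θ = mean/k = 14.4/0.943 = 15.3.

k ≈ 0.943, θ ≈ 15.3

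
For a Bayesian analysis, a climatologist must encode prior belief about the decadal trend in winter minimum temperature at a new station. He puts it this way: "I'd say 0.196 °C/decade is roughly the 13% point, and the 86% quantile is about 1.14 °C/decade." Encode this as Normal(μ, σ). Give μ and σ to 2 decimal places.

μ = 0.68, σ = 0.43

For Normal(μ,σ), the p-quantile is μ + z_p·σ. Here z_{0.13} = -1.126, z_{0.86} = 1.08.
So 0.196 = μ − 1.126σ and 1.14 = μ + 1.08σ.
Subtracting: σ = (1.14 − 0.196)/(1.08 − (-1.126)) = 0.43.
Then μ = 0.196 − (-1.126)·0.43 = 0.68.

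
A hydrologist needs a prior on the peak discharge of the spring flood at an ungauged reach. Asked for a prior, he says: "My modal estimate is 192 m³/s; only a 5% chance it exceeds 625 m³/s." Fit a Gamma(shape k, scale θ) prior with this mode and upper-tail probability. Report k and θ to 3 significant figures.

k ≈ 2.88, θ ≈ 102

Gamma(k,θ) with k>1 has mode (k−1)θ, so θ = 192/(k−1).
Need P(X < 625) = 0.95 with θ tied to k this way. Start at k = 2, θ = 192: P(X<625) ≈ 0.836.
Too low — raise k to concentrate. Iterating converges to k ≈ 2.88.
Then θ = 192/(2.88−1) ≈ 102.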